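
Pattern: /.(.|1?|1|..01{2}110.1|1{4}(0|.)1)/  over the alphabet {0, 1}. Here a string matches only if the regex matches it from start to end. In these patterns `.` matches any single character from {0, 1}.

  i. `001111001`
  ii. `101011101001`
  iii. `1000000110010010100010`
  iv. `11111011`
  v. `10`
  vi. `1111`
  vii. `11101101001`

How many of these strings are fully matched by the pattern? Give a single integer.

i → no match
ii → no match
iii → no match
iv → no match
v → match
vi → no match
vii → no match
Total matched: 1

1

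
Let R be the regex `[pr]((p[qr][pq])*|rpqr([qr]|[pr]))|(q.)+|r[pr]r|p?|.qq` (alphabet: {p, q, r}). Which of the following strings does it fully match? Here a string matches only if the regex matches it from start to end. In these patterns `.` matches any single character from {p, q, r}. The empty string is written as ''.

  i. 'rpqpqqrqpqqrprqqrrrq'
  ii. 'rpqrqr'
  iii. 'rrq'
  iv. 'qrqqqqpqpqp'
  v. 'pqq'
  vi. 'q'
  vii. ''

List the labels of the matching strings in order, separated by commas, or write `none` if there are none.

i → no match
ii → no match
iii → no match
iv → no match
v → match
vi → no match
vii → match

v, vii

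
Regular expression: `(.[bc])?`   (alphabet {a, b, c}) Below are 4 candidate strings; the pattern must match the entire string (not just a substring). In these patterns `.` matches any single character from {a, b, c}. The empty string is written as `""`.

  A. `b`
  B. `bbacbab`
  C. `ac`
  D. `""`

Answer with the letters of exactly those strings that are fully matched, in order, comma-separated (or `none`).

A → no match
B → no match
C → match
D → match

C, D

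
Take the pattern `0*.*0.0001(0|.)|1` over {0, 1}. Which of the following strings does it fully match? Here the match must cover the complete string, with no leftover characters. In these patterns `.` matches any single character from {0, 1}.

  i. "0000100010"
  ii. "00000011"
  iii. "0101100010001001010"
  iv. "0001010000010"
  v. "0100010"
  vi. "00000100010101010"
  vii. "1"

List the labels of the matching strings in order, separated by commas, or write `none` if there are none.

i, ii, iv, v, vii

i. "0000100010" → match
ii. "00000011" → match
iii → no match
iv → match
v. "0100010" → match
vi → no match
vii. "1" → match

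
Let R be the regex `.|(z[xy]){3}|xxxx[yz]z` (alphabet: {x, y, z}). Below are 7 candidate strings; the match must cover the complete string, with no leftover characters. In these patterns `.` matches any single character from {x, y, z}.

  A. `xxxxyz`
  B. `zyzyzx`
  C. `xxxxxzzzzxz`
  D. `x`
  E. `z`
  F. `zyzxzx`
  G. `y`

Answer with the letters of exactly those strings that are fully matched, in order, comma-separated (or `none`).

A → match
B → match
C → no match
D → match
E → match
F → match
G → match

A, B, D, E, F, G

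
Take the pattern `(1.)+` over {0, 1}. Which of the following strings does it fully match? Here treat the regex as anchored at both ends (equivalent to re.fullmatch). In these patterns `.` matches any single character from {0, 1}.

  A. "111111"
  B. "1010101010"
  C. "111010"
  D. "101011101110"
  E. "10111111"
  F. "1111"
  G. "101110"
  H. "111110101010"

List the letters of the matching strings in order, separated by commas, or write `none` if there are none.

A → match
B → match
C → match
D → match
E → match
F → match
G → match
H → match

A, B, C, D, E, F, G, H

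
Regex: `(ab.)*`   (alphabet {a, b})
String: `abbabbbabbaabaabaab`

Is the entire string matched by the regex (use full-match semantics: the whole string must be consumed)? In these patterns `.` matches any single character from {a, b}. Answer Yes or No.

No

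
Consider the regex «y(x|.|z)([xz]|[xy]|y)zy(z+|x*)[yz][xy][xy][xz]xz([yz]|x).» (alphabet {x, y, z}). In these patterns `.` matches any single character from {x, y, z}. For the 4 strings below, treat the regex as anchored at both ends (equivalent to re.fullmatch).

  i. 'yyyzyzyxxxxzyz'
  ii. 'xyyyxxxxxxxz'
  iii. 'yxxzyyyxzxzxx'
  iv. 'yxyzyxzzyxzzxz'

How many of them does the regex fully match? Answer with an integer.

2

i → match
ii → no match — must start with 'y'
iii → match
iv → no match
Total matched: 2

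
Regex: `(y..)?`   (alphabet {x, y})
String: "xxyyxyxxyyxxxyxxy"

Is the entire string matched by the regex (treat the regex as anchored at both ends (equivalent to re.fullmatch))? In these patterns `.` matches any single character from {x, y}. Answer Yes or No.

No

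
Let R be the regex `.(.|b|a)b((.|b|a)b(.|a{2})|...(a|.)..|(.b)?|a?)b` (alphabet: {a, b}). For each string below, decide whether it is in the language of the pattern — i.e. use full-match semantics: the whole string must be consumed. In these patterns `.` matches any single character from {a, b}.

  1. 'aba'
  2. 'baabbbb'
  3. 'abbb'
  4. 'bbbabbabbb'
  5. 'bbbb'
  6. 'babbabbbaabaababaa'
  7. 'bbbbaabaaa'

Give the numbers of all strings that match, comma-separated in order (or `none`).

3, 4, 5

1 → no match — must end with 'b'
2 → no match
3 → match
4 → match
5 → match
6 → no match — must end with 'b'
7 → no match — must end with 'b'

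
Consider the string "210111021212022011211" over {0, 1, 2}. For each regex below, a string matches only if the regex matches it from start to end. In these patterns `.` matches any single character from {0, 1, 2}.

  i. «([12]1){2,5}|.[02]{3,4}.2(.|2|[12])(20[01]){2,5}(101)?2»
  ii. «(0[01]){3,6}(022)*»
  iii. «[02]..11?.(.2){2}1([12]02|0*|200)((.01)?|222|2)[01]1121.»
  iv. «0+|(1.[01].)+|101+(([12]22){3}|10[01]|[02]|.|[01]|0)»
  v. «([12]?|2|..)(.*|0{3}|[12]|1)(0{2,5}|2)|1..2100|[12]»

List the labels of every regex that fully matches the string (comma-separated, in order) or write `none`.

iii

i → no match
ii → no match — must start with "0"
iii → match
iv → no match
v → no match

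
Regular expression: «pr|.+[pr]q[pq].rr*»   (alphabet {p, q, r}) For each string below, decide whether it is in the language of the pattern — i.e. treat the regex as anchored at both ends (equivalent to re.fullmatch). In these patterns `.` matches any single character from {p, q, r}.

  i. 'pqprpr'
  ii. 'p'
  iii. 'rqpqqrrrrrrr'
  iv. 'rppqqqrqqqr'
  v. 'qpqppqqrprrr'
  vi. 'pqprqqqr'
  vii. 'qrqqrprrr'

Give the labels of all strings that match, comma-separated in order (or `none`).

i → no match
ii → no match
iii → match
iv → match
v → no match
vi → match
vii → no match

iii, iv, vi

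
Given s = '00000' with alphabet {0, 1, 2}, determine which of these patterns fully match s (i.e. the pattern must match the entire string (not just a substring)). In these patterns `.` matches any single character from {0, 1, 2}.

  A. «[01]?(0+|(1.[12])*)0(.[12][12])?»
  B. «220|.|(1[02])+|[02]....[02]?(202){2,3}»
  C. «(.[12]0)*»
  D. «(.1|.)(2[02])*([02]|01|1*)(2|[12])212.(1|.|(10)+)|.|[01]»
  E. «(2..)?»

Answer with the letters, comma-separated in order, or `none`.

A → match
B → no match
C → no match
D → no match
E → no match

A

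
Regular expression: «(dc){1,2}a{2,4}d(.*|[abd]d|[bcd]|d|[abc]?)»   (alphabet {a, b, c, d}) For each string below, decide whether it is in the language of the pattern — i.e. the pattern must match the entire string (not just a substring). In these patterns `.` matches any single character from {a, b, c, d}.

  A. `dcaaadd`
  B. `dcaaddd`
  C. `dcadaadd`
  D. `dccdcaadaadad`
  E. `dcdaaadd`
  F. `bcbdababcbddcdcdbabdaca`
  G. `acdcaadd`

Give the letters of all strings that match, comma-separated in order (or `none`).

A → match
B → match
C → no match
D → no match
E → no match
F → no match — must start with `dc`
G → no match — must start with `dc`

A, B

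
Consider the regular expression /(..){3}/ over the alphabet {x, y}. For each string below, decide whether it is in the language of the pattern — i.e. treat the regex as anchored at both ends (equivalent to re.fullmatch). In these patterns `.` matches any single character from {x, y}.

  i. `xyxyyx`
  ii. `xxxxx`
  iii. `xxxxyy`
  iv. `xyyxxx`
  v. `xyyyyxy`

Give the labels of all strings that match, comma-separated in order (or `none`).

i. `xyxyyx` → match
ii. `xxxxx` → no match
iii. `xxxxyy` → match
iv. `xyyxxx` → match
v. `xyyyyxy` → no match

i, iii, iv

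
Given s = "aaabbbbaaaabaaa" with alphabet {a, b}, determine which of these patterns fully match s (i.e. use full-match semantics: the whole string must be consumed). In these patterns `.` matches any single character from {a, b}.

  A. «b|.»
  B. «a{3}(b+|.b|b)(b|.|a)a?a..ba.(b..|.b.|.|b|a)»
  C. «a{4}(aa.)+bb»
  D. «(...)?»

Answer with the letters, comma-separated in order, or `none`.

B

A → no match
B → match
C → no match — must end with "bb"
D → no match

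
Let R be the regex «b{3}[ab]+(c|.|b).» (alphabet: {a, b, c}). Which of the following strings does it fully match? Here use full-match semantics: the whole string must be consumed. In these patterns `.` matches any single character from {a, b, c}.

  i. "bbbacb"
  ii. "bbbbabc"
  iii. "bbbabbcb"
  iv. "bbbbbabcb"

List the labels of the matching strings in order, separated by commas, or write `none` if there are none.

i, ii, iii, iv

i → match
ii → match
iii → match
iv → match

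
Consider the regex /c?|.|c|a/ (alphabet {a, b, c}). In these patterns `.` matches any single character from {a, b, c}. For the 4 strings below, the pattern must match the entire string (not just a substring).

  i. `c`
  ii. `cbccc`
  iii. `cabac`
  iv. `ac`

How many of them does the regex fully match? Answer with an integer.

i. `c` → match
ii. `cbccc` → no match
iii. `cabac` → no match
iv. `ac` → no match
Total matched: 1

1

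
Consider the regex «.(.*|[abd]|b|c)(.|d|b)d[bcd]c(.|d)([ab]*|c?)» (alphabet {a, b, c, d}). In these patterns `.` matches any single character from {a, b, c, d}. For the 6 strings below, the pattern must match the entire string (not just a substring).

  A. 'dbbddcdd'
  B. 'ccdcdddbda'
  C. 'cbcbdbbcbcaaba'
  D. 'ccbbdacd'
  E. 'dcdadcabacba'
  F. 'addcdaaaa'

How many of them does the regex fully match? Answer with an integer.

0

A → no match
B → no match
C → no match
D → no match
E → no match
F → no match
Total matched: 0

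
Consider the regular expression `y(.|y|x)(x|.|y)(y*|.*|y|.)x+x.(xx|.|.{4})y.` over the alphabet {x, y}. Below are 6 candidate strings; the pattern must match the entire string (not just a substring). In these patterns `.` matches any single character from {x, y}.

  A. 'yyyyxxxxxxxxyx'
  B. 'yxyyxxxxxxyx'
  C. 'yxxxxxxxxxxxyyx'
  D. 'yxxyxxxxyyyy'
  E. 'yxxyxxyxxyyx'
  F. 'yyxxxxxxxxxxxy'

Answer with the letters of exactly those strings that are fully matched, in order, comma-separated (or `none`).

A, B, C, D

A → match
B → match
C → match
D → match
E → no match
F → no match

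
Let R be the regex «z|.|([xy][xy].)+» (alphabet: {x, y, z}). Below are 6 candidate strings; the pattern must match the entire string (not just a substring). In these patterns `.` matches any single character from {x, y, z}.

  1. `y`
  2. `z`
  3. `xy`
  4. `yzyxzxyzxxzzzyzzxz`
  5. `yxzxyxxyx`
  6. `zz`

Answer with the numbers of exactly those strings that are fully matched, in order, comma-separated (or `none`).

1 → match
2 → match
3 → no match
4 → no match
5 → match
6 → no match

1, 2, 5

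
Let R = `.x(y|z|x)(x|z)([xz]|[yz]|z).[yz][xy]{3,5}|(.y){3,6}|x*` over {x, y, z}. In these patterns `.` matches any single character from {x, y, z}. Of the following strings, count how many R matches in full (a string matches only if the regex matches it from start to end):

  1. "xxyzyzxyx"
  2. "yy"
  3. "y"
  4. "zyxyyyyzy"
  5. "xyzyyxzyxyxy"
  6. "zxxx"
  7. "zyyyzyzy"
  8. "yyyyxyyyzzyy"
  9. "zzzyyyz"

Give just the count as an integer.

1

1 → no match
2 → no match
3 → no match
4 → no match
5 → no match
6 → no match
7 → match
8 → no match
9 → no match
Total matched: 1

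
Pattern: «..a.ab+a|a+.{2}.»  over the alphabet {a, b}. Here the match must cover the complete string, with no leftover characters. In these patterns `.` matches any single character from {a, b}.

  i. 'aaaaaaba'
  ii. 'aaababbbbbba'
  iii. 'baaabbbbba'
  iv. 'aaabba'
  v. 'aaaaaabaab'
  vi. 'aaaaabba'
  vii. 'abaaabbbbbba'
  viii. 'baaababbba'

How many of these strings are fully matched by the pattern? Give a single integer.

i. 'aaaaaaba' → match
ii. 'aaababbbbbba' → match
iii. 'baaabbbbba' → no match
iv. 'aaabba' → match
v. 'aaaaaabaab' → no match
vi. 'aaaaabba' → match
vii. 'abaaabbbbbba' → match
viii. 'baaababbba' → no match
Total matched: 5

5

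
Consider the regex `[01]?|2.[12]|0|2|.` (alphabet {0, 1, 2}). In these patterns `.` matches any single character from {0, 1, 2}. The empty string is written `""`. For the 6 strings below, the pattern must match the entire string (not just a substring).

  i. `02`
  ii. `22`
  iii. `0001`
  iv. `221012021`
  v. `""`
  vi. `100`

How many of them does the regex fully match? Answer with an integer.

1

i → no match
ii → no match
iii → no match
iv → no match
v → match
vi → no match
Total matched: 1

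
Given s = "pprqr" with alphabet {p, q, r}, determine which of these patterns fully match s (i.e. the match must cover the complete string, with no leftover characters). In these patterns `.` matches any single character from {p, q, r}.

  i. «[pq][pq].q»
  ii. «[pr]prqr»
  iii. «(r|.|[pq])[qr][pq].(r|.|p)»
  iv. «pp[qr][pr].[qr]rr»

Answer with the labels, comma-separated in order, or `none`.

i → no match — must end with "q"
ii → match
iii → no match
iv → no match — must end with "rr"

ii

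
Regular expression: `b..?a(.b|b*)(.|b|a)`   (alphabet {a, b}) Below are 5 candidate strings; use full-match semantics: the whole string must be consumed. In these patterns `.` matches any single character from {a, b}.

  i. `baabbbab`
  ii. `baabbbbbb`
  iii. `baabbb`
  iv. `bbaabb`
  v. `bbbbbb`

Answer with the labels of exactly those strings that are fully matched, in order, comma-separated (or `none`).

i. `baabbbab` → no match
ii. `baabbbbbb` → match
iii. `baabbb` → match
iv. `bbaabb` → match
v. `bbbbbb` → no match

ii, iii, iv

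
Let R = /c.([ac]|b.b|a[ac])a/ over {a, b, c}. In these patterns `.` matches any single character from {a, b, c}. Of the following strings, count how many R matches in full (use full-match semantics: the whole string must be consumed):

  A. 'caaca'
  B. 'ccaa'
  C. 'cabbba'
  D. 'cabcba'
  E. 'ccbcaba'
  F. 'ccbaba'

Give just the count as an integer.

A → match
B → match
C → match
D → match
E → no match
F → match
Total matched: 5

5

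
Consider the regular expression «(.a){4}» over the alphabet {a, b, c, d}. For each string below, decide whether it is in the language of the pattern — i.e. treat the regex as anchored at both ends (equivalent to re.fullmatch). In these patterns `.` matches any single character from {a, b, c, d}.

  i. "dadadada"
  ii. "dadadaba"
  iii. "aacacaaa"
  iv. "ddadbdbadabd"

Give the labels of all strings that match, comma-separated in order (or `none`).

i, ii, iii

i → match
ii → match
iii → match
iv → no match — must end with "a"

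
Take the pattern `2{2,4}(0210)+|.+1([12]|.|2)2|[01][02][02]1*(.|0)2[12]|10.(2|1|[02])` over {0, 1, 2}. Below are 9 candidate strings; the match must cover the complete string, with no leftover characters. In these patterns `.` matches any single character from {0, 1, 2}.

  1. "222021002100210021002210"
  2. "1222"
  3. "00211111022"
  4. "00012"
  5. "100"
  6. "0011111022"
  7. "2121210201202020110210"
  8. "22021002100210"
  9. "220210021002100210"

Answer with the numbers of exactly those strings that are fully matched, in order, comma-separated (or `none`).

1 → no match
2 → no match
3 → match
4 → no match
5 → no match
6 → no match
7 → no match
8 → match
9 → match

3, 8, 9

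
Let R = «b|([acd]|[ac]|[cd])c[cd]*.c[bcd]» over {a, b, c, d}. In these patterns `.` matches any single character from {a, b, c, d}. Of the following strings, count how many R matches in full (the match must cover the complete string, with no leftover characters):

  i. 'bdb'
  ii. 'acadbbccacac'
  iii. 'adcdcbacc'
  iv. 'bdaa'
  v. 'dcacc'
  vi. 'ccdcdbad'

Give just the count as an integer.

1

i. 'bdb' → no match
ii. 'acadbbccacac' → no match
iii. 'adcdcbacc' → no match
iv. 'bdaa' → no match
v. 'dcacc' → match
vi. 'ccdcdbad' → no match
Total matched: 1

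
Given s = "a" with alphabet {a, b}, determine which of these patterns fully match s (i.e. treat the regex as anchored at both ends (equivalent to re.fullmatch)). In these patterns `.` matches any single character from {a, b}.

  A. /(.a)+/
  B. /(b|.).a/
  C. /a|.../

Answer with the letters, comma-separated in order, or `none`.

A → no match
B → no match
C → match

C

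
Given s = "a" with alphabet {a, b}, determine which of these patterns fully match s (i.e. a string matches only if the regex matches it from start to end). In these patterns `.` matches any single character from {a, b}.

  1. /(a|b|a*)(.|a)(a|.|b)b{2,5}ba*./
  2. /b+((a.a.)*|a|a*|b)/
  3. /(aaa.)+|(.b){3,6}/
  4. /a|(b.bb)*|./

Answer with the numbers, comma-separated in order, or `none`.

1 → no match
2 → no match — must start with "b"
3 → no match
4 → match

4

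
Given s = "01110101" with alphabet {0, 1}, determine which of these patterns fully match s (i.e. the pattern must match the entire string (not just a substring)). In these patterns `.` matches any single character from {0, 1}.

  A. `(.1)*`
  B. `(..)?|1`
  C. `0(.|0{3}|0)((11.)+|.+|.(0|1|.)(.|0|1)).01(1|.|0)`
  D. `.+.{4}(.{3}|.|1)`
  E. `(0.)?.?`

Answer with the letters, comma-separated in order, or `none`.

A → match
B → no match
C → no match
D → match
E → no match

A, D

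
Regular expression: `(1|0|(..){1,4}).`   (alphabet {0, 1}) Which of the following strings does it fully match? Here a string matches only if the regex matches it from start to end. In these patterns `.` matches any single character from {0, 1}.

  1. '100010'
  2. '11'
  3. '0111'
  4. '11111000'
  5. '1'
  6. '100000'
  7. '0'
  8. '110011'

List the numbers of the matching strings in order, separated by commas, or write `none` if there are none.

1 → no match
2 → match
3 → no match
4 → no match
5 → no match
6 → no match
7 → no match
8 → no match

2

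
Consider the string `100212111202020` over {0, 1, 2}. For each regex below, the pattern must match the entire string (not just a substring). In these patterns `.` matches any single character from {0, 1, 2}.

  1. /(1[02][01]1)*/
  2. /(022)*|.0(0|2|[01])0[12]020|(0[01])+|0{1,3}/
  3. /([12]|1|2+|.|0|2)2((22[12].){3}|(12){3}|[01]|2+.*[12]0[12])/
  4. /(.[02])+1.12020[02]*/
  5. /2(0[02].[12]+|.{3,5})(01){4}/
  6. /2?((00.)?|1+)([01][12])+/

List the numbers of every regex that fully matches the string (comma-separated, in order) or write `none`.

1 → no match
2 → no match
3 → no match
4 → match
5 → no match — must start with `2`
6 → no match

4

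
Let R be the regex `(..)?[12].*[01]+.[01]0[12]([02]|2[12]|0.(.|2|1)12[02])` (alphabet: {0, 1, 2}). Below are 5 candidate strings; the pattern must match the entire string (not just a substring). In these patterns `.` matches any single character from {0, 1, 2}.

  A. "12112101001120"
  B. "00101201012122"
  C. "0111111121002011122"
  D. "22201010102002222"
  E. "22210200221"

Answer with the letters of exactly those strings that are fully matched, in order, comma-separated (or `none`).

A → match
B → no match
C → no match
D → no match
E → match

A, E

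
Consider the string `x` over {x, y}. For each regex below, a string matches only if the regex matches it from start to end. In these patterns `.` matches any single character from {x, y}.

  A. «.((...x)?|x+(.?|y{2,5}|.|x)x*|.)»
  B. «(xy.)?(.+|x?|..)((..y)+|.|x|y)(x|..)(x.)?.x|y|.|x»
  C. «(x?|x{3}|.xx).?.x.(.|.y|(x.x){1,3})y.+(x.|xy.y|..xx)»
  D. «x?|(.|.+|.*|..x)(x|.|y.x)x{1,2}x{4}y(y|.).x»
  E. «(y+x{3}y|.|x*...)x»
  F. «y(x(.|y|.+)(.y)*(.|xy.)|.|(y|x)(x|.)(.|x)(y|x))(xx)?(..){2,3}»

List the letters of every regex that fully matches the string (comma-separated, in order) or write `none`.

A → match
B → match
C → no match
D → match
E → no match
F → no match — must start with `y`

A, B, D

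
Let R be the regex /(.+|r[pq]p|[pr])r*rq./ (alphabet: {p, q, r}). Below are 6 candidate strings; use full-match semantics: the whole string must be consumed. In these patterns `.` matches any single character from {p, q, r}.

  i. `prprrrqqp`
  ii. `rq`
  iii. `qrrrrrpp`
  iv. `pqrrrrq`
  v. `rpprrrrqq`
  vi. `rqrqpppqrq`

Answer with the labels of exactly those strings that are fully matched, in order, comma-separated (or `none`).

i. `prprrrqqp` → no match
ii. `rq` → no match
iii. `qrrrrrpp` → no match
iv. `pqrrrrq` → no match
v. `rpprrrrqq` → match
vi. `rqrqpppqrq` → no match

v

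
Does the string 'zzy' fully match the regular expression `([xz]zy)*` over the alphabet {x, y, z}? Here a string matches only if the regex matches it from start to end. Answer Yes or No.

Yes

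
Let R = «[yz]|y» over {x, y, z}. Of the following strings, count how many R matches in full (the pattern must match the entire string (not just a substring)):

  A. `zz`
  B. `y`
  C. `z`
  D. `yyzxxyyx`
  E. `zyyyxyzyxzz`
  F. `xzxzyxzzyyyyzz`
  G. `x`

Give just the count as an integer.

2

A → no match
B → match
C → match
D → no match
E → no match
F → no match
G → no match
Total matched: 2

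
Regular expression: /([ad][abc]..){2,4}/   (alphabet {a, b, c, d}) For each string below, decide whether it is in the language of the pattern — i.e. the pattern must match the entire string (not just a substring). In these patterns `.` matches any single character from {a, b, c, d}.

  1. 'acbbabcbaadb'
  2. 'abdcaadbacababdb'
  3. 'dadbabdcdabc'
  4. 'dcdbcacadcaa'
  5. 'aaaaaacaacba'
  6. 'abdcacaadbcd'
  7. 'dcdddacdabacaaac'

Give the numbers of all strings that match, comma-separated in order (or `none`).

1, 2, 3, 5, 6, 7

1 → match
2 → match
3 → match
4 → no match
5 → match
6 → match
7 → match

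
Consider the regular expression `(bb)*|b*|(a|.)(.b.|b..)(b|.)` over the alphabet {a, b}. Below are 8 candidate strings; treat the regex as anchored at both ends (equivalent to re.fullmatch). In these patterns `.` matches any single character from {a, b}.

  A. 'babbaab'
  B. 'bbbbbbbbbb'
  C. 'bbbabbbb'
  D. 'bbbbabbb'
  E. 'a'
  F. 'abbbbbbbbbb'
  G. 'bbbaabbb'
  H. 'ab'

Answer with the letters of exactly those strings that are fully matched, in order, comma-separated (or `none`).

B

A → no match
B → match
C → no match
D → no match
E → no match
F → no match
G → no match
H → no match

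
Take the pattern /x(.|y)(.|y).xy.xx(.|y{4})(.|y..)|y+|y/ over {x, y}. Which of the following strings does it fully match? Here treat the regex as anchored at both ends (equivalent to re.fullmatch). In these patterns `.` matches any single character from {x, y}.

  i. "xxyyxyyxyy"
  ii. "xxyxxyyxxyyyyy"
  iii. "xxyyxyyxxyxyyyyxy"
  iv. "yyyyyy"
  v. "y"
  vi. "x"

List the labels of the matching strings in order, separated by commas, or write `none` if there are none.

ii, iv, v

i → no match
ii → match
iii → no match
iv → match
v → match
vi → no match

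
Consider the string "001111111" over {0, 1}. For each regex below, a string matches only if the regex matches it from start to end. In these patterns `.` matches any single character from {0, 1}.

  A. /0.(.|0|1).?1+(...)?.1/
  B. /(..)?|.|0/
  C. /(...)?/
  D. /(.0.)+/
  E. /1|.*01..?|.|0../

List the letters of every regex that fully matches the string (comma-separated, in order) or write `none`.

A

A → match
B → no match
C → no match
D → no match
E → no match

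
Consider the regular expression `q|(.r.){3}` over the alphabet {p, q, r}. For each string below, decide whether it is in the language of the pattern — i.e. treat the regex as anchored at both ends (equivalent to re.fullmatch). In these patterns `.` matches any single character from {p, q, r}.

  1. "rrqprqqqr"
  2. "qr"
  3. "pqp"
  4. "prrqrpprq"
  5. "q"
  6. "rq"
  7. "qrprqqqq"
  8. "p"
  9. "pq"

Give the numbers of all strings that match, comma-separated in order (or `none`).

1 → no match
2 → no match
3 → no match
4 → match
5 → match
6 → no match
7 → no match
8 → no match
9 → no match

4, 5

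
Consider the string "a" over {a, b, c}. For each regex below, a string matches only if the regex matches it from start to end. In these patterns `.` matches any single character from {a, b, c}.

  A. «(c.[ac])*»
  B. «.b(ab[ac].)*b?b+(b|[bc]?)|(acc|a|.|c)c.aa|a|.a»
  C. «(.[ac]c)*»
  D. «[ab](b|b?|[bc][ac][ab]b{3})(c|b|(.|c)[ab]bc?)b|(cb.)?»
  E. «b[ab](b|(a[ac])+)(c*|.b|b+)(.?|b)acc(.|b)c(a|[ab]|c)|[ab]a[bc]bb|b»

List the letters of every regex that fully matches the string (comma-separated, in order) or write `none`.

A → no match
B → match
C → no match
D → no match
E → no match

B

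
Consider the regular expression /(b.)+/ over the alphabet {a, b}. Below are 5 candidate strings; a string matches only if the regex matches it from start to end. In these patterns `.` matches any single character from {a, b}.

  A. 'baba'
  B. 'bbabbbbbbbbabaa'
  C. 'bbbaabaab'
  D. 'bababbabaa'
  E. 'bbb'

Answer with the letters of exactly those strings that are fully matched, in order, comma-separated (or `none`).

A → match
B → no match
C → no match
D → no match
E → no match

A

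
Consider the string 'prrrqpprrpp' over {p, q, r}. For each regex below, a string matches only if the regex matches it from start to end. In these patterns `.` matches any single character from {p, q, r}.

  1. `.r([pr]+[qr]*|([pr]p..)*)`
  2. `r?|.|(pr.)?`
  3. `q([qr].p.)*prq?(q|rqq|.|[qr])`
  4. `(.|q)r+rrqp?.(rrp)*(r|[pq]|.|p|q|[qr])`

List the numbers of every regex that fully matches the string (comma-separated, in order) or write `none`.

1 → no match
2 → no match
3 → no match — must start with 'q'
4 → match

4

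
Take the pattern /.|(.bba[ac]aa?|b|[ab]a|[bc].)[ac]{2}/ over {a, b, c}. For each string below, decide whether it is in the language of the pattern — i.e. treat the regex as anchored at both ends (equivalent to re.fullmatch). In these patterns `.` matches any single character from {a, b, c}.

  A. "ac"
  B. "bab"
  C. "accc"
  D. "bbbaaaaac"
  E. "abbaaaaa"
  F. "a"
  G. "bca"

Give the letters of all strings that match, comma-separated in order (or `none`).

A → no match
B → no match
C → no match
D → match
E → match
F → match
G → match

D, E, F, G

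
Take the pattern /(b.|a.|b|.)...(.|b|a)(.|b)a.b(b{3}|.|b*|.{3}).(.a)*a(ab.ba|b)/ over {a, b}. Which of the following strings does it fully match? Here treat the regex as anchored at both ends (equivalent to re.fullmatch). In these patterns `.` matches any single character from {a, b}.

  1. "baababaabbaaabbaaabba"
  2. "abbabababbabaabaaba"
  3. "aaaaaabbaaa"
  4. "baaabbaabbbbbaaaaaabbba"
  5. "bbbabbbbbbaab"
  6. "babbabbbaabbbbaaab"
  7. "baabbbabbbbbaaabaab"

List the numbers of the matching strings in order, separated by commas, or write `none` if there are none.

4, 7

1 → no match
2 → no match
3. "aaaaaabbaaa" → no match
4 → match
5 → no match
6 → no match
7 → match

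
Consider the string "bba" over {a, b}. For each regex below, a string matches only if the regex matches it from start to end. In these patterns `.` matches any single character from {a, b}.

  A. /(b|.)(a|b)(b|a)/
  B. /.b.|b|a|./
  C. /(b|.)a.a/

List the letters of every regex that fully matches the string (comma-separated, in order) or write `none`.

A, B

A → match
B → match
C → no match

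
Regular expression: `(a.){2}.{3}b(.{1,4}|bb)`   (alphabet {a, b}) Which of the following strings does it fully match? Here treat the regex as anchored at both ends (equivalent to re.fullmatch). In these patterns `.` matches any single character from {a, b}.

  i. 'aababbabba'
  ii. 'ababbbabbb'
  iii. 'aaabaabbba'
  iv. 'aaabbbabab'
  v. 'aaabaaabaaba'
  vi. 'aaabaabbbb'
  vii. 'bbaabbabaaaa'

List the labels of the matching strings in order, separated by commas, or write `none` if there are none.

i → no match
ii → match
iii → match
iv → match
v → match
vi → match
vii → no match — must start with 'a'

ii, iii, iv, v, vi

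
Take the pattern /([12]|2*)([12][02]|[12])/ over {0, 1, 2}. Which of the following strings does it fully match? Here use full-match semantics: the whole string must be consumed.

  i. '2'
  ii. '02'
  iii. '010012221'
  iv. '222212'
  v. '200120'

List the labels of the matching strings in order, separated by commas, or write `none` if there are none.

i, iv

i → match
ii → no match
iii → no match
iv → match
v → no match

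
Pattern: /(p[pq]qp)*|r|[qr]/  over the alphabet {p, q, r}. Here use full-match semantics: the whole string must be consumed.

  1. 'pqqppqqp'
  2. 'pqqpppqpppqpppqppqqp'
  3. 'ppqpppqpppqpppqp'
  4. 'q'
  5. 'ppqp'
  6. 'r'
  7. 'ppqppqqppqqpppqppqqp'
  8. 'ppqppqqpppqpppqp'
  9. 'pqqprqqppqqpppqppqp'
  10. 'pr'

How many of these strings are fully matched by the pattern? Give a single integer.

1. 'pqqppqqp' → match
2 → match
3 → match
4. 'q' → match
5. 'ppqp' → match
6. 'r' → match
7 → match
8 → match
9 → no match
10. 'pr' → no match
Total matched: 8

8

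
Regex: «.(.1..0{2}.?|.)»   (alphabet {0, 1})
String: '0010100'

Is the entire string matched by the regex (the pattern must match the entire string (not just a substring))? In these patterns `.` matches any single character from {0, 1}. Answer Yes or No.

Yes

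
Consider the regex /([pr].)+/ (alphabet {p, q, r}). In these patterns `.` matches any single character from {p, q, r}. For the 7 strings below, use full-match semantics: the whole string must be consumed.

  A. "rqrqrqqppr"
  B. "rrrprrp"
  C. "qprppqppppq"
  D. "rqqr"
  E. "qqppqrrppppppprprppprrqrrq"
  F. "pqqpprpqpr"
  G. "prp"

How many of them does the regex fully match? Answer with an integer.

0

A. "rqrqrqqppr" → no match
B. "rrrprrp" → no match
C. "qprppqppppq" → no match
D. "rqqr" → no match
E → no match
F. "pqqpprpqpr" → no match
G. "prp" → no match
Total matched: 0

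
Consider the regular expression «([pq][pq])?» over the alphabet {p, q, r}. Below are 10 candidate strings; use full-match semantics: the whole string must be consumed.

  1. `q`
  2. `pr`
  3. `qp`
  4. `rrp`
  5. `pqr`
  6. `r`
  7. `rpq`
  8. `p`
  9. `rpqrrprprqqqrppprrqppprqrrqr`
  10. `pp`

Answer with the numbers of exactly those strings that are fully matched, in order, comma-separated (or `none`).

3, 10

1 → no match
2 → no match
3 → match
4 → no match
5 → no match
6 → no match
7 → no match
8 → no match
9 → no match
10 → match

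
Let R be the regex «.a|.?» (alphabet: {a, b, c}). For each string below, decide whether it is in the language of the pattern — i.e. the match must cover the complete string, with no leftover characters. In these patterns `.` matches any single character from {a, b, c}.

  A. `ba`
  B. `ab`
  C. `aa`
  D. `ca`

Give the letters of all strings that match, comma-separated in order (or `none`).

A. `ba` → match
B. `ab` → no match
C. `aa` → match
D. `ca` → match

A, C, D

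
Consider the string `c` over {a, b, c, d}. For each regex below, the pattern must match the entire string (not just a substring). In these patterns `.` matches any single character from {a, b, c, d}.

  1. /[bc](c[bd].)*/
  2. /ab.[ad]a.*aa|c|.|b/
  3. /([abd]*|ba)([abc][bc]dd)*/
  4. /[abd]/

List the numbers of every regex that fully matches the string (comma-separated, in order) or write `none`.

1, 2

1 → match
2 → match
3 → no match
4 → no match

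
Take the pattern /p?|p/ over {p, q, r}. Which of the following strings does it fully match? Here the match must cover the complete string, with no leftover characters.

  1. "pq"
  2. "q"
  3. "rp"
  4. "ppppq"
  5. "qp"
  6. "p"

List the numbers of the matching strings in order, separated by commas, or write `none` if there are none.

6

1 → no match
2 → no match
3 → no match
4 → no match
5 → no match
6 → match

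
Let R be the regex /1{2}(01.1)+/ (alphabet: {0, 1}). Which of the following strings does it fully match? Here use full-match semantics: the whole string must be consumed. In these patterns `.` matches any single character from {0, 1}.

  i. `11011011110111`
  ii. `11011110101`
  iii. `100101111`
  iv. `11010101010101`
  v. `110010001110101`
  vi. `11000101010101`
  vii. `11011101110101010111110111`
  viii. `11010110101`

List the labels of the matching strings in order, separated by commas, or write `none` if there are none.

iv

i → no match
ii. `11011110101` → no match
iii. `100101111` → no match
iv → match
v → no match
vi → no match
vii → no match
viii. `11010110101` → no match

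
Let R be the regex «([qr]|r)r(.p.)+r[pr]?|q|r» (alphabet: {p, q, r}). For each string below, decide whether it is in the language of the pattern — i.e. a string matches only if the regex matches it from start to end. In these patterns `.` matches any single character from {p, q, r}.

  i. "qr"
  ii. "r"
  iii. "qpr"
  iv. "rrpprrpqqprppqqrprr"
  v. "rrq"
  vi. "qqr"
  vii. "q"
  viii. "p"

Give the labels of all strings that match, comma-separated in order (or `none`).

i → no match
ii → match
iii → no match
iv → no match
v → no match
vi → no match
vii → match
viii → no match

ii, vii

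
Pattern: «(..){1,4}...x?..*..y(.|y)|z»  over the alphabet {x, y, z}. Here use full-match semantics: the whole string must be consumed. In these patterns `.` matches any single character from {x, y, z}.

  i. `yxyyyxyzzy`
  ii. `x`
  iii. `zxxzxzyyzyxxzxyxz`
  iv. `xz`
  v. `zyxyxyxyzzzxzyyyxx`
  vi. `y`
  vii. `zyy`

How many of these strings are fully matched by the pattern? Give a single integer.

0

i. `yxyyyxyzzy` → no match
ii. `x` → no match
iii → no match
iv. `xz` → no match
v → no match
vi. `y` → no match
vii. `zyy` → no match
Total matched: 0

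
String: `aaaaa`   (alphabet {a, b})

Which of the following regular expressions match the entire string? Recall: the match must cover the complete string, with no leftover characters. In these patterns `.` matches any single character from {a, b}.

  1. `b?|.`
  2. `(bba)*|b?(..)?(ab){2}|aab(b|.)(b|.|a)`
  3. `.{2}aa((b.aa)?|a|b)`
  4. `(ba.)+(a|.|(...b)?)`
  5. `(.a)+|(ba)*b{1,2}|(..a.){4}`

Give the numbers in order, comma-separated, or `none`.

3

1 → no match
2 → no match
3 → match
4 → no match — must start with `ba`
5 → no match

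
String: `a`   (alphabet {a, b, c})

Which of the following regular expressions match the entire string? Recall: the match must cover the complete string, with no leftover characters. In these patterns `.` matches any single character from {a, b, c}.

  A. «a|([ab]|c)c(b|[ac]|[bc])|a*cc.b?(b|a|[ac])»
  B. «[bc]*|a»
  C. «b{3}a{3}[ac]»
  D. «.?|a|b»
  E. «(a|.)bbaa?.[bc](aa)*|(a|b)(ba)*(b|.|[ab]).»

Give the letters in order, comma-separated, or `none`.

A, B, D

A → match
B → match
C → no match — must start with `b`
D → match
E → no match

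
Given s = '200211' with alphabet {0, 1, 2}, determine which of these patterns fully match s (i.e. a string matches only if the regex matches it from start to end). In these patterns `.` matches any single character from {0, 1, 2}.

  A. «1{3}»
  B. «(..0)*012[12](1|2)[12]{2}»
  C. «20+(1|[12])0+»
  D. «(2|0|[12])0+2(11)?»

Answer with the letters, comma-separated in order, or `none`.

D

A → no match — must start with '1'
B → no match
C → no match — must end with '0'
D → match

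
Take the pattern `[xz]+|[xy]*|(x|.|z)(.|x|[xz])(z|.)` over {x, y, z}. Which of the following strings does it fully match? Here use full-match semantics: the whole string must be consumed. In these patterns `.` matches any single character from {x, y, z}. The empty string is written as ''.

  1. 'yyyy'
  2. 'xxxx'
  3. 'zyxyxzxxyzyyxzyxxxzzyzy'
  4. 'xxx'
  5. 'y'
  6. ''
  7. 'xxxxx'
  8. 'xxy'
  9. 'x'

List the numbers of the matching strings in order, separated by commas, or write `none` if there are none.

1. 'yyyy' → match
2. 'xxxx' → match
3 → no match
4. 'xxx' → match
5. 'y' → match
6. '' → match
7. 'xxxxx' → match
8. 'xxy' → match
9. 'x' → match

1, 2, 4, 5, 6, 7, 8, 9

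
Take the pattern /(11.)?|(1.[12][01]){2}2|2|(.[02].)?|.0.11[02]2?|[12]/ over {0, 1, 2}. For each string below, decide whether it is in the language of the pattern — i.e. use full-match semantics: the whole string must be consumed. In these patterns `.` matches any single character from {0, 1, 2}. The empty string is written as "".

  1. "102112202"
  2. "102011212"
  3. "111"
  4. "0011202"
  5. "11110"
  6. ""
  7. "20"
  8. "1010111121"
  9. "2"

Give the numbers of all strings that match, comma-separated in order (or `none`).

1, 2, 3, 6, 9

1 → match
2 → match
3 → match
4 → no match
5 → no match
6 → match
7 → no match
8 → no match
9 → match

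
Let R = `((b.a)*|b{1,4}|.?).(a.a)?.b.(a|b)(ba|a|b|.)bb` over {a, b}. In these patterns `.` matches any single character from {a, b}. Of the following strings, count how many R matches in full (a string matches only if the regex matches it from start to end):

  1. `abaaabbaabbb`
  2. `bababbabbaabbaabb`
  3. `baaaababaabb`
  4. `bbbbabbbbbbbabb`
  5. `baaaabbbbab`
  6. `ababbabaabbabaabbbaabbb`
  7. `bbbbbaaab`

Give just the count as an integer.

1 → match
2 → no match
3 → no match
4 → no match
5 → no match — must end with `bb`
6 → no match
7 → no match — must end with `bb`
Total matched: 1

1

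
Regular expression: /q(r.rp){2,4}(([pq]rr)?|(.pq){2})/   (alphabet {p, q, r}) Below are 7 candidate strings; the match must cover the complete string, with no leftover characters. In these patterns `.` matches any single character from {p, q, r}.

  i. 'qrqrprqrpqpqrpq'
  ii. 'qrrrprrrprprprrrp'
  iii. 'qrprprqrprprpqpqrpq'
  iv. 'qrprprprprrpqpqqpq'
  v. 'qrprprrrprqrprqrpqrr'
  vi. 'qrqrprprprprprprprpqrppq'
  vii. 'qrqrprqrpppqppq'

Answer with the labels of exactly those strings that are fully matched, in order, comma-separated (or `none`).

i, ii, iii, v, vii

i → match
ii → match
iii → match
iv → no match
v → match
vi → no match
vii → match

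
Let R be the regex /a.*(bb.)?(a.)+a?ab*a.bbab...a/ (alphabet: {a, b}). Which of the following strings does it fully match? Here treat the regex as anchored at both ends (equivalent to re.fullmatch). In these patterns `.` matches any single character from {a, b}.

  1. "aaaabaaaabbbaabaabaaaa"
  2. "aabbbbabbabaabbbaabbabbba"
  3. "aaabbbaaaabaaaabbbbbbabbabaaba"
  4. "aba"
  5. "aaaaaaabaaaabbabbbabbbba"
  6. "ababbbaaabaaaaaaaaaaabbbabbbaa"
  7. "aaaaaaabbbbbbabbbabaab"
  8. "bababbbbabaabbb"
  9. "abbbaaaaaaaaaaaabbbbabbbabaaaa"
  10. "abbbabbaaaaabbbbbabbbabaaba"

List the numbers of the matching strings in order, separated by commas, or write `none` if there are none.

1 → no match
2 → no match
3 → no match
4 → no match
5 → match
6 → match
7 → no match — must end with "a"
8 → no match — must start with "a"
9 → match
10 → match

5, 6, 9, 10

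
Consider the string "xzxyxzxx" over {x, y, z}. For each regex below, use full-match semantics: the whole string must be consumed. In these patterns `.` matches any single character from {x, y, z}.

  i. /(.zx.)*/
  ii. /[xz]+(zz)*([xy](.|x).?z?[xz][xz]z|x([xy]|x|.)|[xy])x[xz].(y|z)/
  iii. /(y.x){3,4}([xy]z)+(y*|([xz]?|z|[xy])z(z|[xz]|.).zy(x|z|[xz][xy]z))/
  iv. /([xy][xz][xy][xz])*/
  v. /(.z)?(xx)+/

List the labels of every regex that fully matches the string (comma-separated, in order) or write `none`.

i

i → match
ii → no match
iii → no match — must start with "y"
iv → no match
v → no match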